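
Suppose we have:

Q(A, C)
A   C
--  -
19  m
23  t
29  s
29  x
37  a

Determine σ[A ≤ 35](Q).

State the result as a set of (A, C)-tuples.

{(19, m), (23, t), (29, s), (29, x)}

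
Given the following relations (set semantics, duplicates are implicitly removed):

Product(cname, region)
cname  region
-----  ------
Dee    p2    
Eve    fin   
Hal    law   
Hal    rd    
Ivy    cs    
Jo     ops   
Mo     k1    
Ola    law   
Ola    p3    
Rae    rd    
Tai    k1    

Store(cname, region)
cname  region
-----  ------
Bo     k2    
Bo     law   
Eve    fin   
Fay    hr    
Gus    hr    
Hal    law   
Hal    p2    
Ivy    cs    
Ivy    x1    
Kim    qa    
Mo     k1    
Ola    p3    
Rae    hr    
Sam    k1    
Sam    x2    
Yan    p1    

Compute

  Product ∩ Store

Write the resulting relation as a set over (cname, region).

{(Eve, fin), (Hal, law), (Ivy, cs), (Mo, k1), (Ola, p3)}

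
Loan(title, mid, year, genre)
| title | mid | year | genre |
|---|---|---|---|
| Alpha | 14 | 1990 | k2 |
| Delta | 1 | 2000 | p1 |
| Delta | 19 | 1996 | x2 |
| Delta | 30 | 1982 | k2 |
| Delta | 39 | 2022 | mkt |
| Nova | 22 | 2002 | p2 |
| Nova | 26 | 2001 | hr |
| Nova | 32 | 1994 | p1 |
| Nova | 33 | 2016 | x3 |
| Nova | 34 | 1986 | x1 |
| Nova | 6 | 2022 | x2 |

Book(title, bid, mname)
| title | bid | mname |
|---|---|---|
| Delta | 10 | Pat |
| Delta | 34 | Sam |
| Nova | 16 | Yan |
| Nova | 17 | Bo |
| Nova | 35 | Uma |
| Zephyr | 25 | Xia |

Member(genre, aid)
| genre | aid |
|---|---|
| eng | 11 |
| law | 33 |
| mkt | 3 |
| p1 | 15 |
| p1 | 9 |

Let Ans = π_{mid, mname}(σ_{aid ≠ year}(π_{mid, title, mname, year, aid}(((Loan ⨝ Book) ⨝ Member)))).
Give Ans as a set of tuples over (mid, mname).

{(1, Pat), (1, Sam), (32, Bo), (32, Uma), (32, Yan), (39, Pat), (39, Sam)}

Natural join on title: {(Delta, 1, 2000, p1, 10, Pat), (Delta, 1, 2000, p1, 34, Sam), (Delta, 19, 1996, x2, 10, Pat), (Delta, 19, 1996, x2, 34, Sam), (Delta, 30, 1982, k2, 10, Pat), (Delta, 30, 1982, k2, 34, Sam), (Delta, 39, 2022, mkt, 10, Pat), (Delta, 39, 2022, mkt, 34, Sam), (Nova, 22, 2002, p2, 16, Yan), (Nova, 22, 2002, p2, 17, Bo), (Nova, 22, 2002, p2, 35, Uma), (Nova, 26, 2001, hr, 16, Yan), (Nova, 26, 2001, hr, 17, Bo), (Nova, 26, 2001, hr, 35, Uma), (Nova, 32, 1994, p1, 16, Yan), (Nova, 32, 1994, p1, 17, Bo), (Nova, 32, 1994, p1, 35, Uma), (Nova, 33, 2016, x3, 16, Yan), (Nova, 33, 2016, x3, 17, Bo), (Nova, 33, 2016, x3, 35, Uma), (Nova, 34, 1986, x1, 16, Yan), (Nova, 34, 1986, x1, 17, Bo), (Nova, 34, 1986, x1, 35, Uma), (Nova, 6, 2022, x2, 16, Yan), (Nova, 6, 2022, x2, 17, Bo), (Nova, 6, 2022, x2, 35, Uma)}
Natural join on genre: {(Delta, 1, 2000, p1, 10, Pat, 15), (Delta, 1, 2000, p1, 10, Pat, 9), (Delta, 1, 2000, p1, 34, Sam, 15), (Delta, 1, 2000, p1, 34, Sam, 9), (Delta, 39, 2022, mkt, 10, Pat, 3), (Delta, 39, 2022, mkt, 34, Sam, 3), (Nova, 32, 1994, p1, 16, Yan, 15), (Nova, 32, 1994, p1, 16, Yan, 9), (Nova, 32, 1994, p1, 17, Bo, 15), (Nova, 32, 1994, p1, 17, Bo, 9), (Nova, 32, 1994, p1, 35, Uma, 15), (Nova, 32, 1994, p1, 35, Uma, 9)}
Projecting to mid, title, mname, year, aid: {(1, Delta, Pat, 2000, 15), (1, Delta, Pat, 2000, 9), (1, Delta, Sam, 2000, 15), (1, Delta, Sam, 2000, 9), (32, Nova, Bo, 1994, 15), (32, Nova, Bo, 1994, 9), (32, Nova, Uma, 1994, 15), (32, Nova, Uma, 1994, 9), (32, Nova, Yan, 1994, 15), (32, Nova, Yan, 1994, 9), (39, Delta, Pat, 2022, 3), (39, Delta, Sam, 2022, 3)}
σ[aid ≠ year]: keep tuples satisfying aid ≠ year → {(1, Delta, Pat, 2000, 15), (1, Delta, Pat, 2000, 9), (1, Delta, Sam, 2000, 15), (1, Delta, Sam, 2000, 9), (32, Nova, Bo, 1994, 15), (32, Nova, Bo, 1994, 9), (32, Nova, Uma, 1994, 15), (32, Nova, Uma, 1994, 9), (32, Nova, Yan, 1994, 15), (32, Nova, Yan, 1994, 9), (39, Delta, Pat, 2022, 3), (39, Delta, Sam, 2022, 3)}
Projecting to mid, mname (5 duplicate(s) eliminated): {(1, Pat), (1, Sam), (32, Bo), (32, Uma), (32, Yan), (39, Pat), (39, Sam)}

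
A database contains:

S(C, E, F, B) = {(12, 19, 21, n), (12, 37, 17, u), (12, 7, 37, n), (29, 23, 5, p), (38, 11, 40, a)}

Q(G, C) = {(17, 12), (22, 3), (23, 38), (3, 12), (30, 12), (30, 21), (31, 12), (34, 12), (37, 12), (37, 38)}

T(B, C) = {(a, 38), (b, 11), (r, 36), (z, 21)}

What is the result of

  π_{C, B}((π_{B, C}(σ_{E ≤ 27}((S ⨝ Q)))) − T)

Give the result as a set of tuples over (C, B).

{(12, n)}

Natural join on C: {(12, 19, 21, n, 17), (12, 19, 21, n, 3), (12, 19, 21, n, 30), (12, 19, 21, n, 31), (12, 19, 21, n, 34), (12, 19, 21, n, 37), (12, 37, 17, u, 17), (12, 37, 17, u, 3), (12, 37, 17, u, 30), (12, 37, 17, u, 31), (12, 37, 17, u, 34), (12, 37, 17, u, 37), (12, 7, 37, n, 17), (12, 7, 37, n, 3), (12, 7, 37, n, 30), (12, 7, 37, n, 31), (12, 7, 37, n, 34), (12, 7, 37, n, 37), (38, 11, 40, a, 23), (38, 11, 40, a, 37)}
Filtering on E ≤ 27 leaves {(12, 19, 21, n, 17), (12, 19, 21, n, 3), (12, 19, 21, n, 30), (12, 19, 21, n, 31), (12, 19, 21, n, 34), (12, 19, 21, n, 37), (12, 7, 37, n, 17), (12, 7, 37, n, 3), (12, 7, 37, n, 30), (12, 7, 37, n, 31), (12, 7, 37, n, 34), (12, 7, 37, n, 37), (38, 11, 40, a, 23), (38, 11, 40, a, 37)}.
π[B, C]: project onto (B, C) (12 duplicate(s) eliminated) → {(a, 38), (n, 12)}
Difference: {(a, 38), (n, 12)} with {(a, 38), (b, 11), (r, 36), (z, 21)} → {(n, 12)}
π[C, B]: project onto (C, B) → {(12, n)}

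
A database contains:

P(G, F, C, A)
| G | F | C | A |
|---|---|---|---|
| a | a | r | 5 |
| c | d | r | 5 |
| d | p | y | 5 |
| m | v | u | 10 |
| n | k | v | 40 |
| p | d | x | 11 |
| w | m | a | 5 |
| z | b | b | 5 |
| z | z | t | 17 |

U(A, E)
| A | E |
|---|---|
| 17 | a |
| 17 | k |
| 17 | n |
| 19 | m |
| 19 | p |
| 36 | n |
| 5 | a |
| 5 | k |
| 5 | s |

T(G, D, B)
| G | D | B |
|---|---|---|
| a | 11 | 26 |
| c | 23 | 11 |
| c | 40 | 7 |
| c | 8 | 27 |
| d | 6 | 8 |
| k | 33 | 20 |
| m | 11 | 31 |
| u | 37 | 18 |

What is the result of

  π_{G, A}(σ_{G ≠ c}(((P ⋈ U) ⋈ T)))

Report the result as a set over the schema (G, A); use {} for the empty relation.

{(a, 5), (d, 5)}

Joining P and U on A yields {(a, a, r, 5, a), (a, a, r, 5, k), (a, a, r, 5, s), (c, d, r, 5, a), (c, d, r, 5, k), (c, d, r, 5, s), (d, p, y, 5, a), (d, p, y, 5, k), (d, p, y, 5, s), (w, m, a, 5, a), (w, m, a, 5, k), (w, m, a, 5, s), (z, b, b, 5, a), (z, b, b, 5, k), (z, b, b, 5, s), (z, z, t, 17, a), (z, z, t, 17, k), (z, z, t, 17, n)}.
Joining (P ⋈ U) and T on G yields {(a, a, r, 5, a, 11, 26), (a, a, r, 5, k, 11, 26), (a, a, r, 5, s, 11, 26), (c, d, r, 5, a, 23, 11), (c, d, r, 5, a, 40, 7), (c, d, r, 5, a, 8, 27), (c, d, r, 5, k, 23, 11), (c, d, r, 5, k, 40, 7), (c, d, r, 5, k, 8, 27), (c, d, r, 5, s, 23, 11), (c, d, r, 5, s, 40, 7), (c, d, r, 5, s, 8, 27), (d, p, y, 5, a, 6, 8), (d, p, y, 5, k, 6, 8), (d, p, y, 5, s, 6, 8)}.
Selection G ≠ c: {(a, a, r, 5, a, 11, 26), (a, a, r, 5, k, 11, 26), (a, a, r, 5, s, 11, 26), (d, p, y, 5, a, 6, 8), (d, p, y, 5, k, 6, 8), (d, p, y, 5, s, 6, 8)}
π[G, A]: project onto (G, A) (4 duplicate(s) eliminated) → {(a, 5), (d, 5)}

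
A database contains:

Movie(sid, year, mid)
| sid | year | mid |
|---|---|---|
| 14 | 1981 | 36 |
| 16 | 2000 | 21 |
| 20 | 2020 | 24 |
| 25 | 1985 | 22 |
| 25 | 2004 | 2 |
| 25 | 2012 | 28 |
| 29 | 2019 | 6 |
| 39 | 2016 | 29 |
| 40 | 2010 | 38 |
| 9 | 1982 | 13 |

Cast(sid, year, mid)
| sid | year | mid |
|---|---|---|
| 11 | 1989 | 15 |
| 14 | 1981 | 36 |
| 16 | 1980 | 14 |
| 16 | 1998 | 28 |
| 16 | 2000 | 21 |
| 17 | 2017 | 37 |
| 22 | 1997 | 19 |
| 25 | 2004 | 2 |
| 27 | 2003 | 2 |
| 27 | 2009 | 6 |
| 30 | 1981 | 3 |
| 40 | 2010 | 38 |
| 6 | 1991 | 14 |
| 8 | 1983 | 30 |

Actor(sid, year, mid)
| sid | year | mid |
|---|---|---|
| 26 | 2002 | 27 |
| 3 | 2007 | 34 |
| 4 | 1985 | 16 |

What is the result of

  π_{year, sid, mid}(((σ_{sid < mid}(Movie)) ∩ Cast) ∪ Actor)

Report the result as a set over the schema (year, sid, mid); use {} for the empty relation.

Apply σ_{sid < mid}; surviving tuples: {(14, 1981, 36), (16, 2000, 21), (20, 2020, 24), (25, 2012, 28), (9, 1982, 13)}
Set intersection of the two operands is {(14, 1981, 36), (16, 2000, 21)}.
Set union of the two operands is {(14, 1981, 36), (16, 2000, 21), (26, 2002, 27), (3, 2007, 34), (4, 1985, 16)}.
π_{year, sid, mid} gives {(1981, 14, 36), (1985, 4, 16), (2000, 16, 21), (2002, 26, 27), (2007, 3, 34)}.

{(1981, 14, 36), (1985, 4, 16), (2000, 16, 21), (2002, 26, 27), (2007, 3, 34)}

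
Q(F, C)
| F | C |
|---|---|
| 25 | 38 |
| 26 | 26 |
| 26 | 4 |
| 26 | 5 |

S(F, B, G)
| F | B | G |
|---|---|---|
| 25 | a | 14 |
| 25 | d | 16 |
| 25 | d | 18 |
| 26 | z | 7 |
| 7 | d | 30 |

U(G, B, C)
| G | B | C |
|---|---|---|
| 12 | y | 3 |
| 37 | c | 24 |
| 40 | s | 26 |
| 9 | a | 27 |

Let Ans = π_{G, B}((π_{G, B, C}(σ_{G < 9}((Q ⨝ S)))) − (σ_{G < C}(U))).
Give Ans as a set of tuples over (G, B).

Natural join on F: {(25, 38, a, 14), (25, 38, d, 16), (25, 38, d, 18), (26, 26, z, 7), (26, 4, z, 7), (26, 5, z, 7)}
Selection G < 9: {(26, 26, z, 7), (26, 4, z, 7), (26, 5, z, 7)}
Keep only column(s) G, B, C: {(7, z, 26), (7, z, 4), (7, z, 5)}
Selection G < C: {(9, a, 27)}
Set difference of the two operands is {(7, z, 26), (7, z, 4), (7, z, 5)}.
Keep only column(s) G, B (2 duplicate(s) eliminated): {(7, z)}

{(7, z)}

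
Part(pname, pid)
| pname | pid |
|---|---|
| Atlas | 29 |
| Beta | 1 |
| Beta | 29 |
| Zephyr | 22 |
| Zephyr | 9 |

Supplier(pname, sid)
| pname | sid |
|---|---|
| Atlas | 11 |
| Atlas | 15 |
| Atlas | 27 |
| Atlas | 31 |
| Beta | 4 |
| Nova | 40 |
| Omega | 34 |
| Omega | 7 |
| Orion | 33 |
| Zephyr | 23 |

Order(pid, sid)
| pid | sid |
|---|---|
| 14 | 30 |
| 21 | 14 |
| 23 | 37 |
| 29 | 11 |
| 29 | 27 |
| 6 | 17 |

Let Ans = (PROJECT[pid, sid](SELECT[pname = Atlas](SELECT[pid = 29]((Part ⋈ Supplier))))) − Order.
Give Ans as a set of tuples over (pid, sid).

{(29, 15), (29, 31)}

Natural join on pname: {(Atlas, 29, 11), (Atlas, 29, 15), (Atlas, 29, 27), (Atlas, 29, 31), (Beta, 1, 4), (Beta, 29, 4), (Zephyr, 22, 23), (Zephyr, 9, 23)}
Selection pid = 29: {(Atlas, 29, 11), (Atlas, 29, 15), (Atlas, 29, 27), (Atlas, 29, 31), (Beta, 29, 4)}
Selection pname = Atlas: {(Atlas, 29, 11), (Atlas, 29, 15), (Atlas, 29, 27), (Atlas, 29, 31)}
Keep only column(s) pid, sid: {(29, 11), (29, 15), (29, 27), (29, 31)}
Set difference of the two operands is {(29, 15), (29, 31)}.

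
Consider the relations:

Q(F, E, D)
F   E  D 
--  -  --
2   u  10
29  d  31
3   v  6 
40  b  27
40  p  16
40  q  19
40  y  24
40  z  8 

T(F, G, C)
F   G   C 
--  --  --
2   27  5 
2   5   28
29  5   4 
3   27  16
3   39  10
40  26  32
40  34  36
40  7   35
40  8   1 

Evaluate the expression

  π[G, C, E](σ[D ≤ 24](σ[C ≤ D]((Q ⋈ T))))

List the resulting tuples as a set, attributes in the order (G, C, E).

{(27, 5, u), (8, 1, p), (8, 1, q), (8, 1, y), (8, 1, z)}

Q ⋈ T (natural join on F): {(2, u, 10, 27, 5), (2, u, 10, 5, 28), (29, d, 31, 5, 4), (3, v, 6, 27, 16), (3, v, 6, 39, 10), (40, b, 27, 26, 32), (40, b, 27, 34, 36), (40, b, 27, 7, 35), (40, b, 27, 8, 1), (40, p, 16, 26, 32), (40, p, 16, 34, 36), (40, p, 16, 7, 35), (40, p, 16, 8, 1), (40, q, 19, 26, 32), (40, q, 19, 34, 36), (40, q, 19, 7, 35), (40, q, 19, 8, 1), (40, y, 24, 26, 32), (40, y, 24, 34, 36), (40, y, 24, 7, 35), (40, y, 24, 8, 1), (40, z, 8, 26, 32), (40, z, 8, 34, 36), (40, z, 8, 7, 35), (40, z, 8, 8, 1)}
Selection C ≤ D: {(2, u, 10, 27, 5), (29, d, 31, 5, 4), (40, b, 27, 8, 1), (40, p, 16, 8, 1), (40, q, 19, 8, 1), (40, y, 24, 8, 1), (40, z, 8, 8, 1)}
Selection D ≤ 24: {(2, u, 10, 27, 5), (40, p, 16, 8, 1), (40, q, 19, 8, 1), (40, y, 24, 8, 1), (40, z, 8, 8, 1)}
Keep only column(s) G, C, E: {(27, 5, u), (8, 1, p), (8, 1, q), (8, 1, y), (8, 1, z)}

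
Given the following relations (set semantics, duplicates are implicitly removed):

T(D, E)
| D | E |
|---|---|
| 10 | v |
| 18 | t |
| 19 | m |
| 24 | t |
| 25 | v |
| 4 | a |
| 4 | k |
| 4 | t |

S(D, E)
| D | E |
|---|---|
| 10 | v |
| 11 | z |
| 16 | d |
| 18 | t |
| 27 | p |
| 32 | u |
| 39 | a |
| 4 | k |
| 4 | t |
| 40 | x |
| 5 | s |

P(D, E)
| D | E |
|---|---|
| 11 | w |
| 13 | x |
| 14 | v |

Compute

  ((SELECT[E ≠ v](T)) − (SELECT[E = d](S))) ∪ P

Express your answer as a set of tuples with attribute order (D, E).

{(11, w), (13, x), (14, v), (18, t), (19, m), (24, t), (4, a), (4, k), (4, t)}

σ[E ≠ v]: keep tuples satisfying E ≠ v → {(18, t), (19, m), (24, t), (4, a), (4, k), (4, t)}
σ[E = d]: keep tuples satisfying E = d → {(16, d)}
Difference: {(18, t), (19, m), (24, t), (4, a), (4, k), (4, t)} with {(16, d)} → {(18, t), (19, m), (24, t), (4, a), (4, k), (4, t)}
Union: {(18, t), (19, m), (24, t), (4, a), (4, k), (4, t)} with {(11, w), (13, x), (14, v)} → {(11, w), (13, x), (14, v), (18, t), (19, m), (24, t), (4, a), (4, k), (4, t)}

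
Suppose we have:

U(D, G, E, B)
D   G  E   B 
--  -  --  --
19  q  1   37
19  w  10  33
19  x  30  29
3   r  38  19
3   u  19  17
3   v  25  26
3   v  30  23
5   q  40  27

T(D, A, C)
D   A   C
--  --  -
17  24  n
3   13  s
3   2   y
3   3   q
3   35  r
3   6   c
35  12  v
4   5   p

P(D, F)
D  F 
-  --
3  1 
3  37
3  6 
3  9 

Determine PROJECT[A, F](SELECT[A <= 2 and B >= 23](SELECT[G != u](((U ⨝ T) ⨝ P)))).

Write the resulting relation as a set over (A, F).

{(2, 1), (2, 37), (2, 6), (2, 9)}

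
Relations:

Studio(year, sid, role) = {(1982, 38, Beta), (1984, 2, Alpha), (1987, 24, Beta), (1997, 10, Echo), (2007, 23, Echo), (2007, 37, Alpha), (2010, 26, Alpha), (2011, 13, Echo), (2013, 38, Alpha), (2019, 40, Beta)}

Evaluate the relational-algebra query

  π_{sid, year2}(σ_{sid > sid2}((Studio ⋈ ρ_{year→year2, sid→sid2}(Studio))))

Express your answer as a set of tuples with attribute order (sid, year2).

{(13, 1997), (23, 1997), (23, 2011), (26, 1984), (37, 1984), (37, 2010), (38, 1984), (38, 1987), (38, 2007), (38, 2010), (40, 1982), (40, 1987)}

ρ[year→year2, sid→sid2]: schema becomes (year2, sid2, role); tuples unchanged.
Joining Studio and ρ_{year→year2, sid→sid2}(Studio) on role yields {(1982, 38, Beta, 1982, 38), (1982, 38, Beta, 1987, 24), (1982, 38, Beta, 2019, 40), (1984, 2, Alpha, 1984, 2), (1984, 2, Alpha, 2007, 37), (1984, 2, Alpha, 2010, 26), (1984, 2, Alpha, 2013, 38), (1987, 24, Beta, 1982, 38), (1987, 24, Beta, 1987, 24), (1987, 24, Beta, 2019, 40), (1997, 10, Echo, 1997, 10), (1997, 10, Echo, 2007, 23), (1997, 10, Echo, 2011, 13), (2007, 23, Echo, 1997, 10), (2007, 23, Echo, 2007, 23), (2007, 23, Echo, 2011, 13), (2007, 37, Alpha, 1984, 2), (2007, 37, Alpha, 2007, 37), (2007, 37, Alpha, 2010, 26), (2007, 37, Alpha, 2013, 38), (2010, 26, Alpha, 1984, 2), (2010, 26, Alpha, 2007, 37), (2010, 26, Alpha, 2010, 26), (2010, 26, Alpha, 2013, 38), (2011, 13, Echo, 1997, 10), (2011, 13, Echo, 2007, 23), (2011, 13, Echo, 2011, 13), (2013, 38, Alpha, 1984, 2), (2013, 38, Alpha, 2007, 37), (2013, 38, Alpha, 2010, 26), (2013, 38, Alpha, 2013, 38), (2019, 40, Beta, 1982, 38), (2019, 40, Beta, 1987, 24), (2019, 40, Beta, 2019, 40)}.
σ[sid > sid2]: keep tuples satisfying sid > sid2 → {(1982, 38, Beta, 1987, 24), (2007, 23, Echo, 1997, 10), (2007, 23, Echo, 2011, 13), (2007, 37, Alpha, 1984, 2), (2007, 37, Alpha, 2010, 26), (2010, 26, Alpha, 1984, 2), (2011, 13, Echo, 1997, 10), (2013, 38, Alpha, 1984, 2), (2013, 38, Alpha, 2007, 37), (2013, 38, Alpha, 2010, 26), (2019, 40, Beta, 1982, 38), (2019, 40, Beta, 1987, 24)}
π_{sid, year2} gives {(13, 1997), (23, 1997), (23, 2011), (26, 1984), (37, 1984), (37, 2010), (38, 1984), (38, 1987), (38, 2007), (38, 2010), (40, 1982), (40, 1987)}.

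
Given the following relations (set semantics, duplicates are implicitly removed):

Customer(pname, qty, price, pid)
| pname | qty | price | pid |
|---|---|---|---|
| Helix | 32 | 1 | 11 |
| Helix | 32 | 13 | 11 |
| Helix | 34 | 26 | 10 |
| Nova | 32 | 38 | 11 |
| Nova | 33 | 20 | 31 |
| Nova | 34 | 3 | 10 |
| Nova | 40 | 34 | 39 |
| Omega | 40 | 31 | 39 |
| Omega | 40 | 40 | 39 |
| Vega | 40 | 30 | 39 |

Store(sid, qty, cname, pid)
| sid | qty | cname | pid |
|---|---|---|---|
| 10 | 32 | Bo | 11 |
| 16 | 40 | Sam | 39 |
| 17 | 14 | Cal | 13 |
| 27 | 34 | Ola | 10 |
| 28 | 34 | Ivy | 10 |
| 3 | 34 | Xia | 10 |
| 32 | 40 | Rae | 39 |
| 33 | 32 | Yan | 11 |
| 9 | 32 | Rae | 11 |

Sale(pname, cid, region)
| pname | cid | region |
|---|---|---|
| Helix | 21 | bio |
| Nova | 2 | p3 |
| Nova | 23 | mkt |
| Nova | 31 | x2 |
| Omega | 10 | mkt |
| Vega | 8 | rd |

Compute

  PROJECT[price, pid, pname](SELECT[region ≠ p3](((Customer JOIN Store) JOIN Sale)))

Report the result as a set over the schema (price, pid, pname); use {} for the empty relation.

{(1, 11, Helix), (13, 11, Helix), (26, 10, Helix), (3, 10, Nova), (30, 39, Vega), (31, 39, Omega), (34, 39, Nova), (38, 11, Nova), (40, 39, Omega)}

Customer ⋈ Store (natural join on qty, pid): {(Helix, 32, 1, 11, 10, Bo), (Helix, 32, 1, 11, 33, Yan), (Helix, 32, 1, 11, 9, Rae), (Helix, 32, 13, 11, 10, Bo), (Helix, 32, 13, 11, 33, Yan), (Helix, 32, 13, 11, 9, Rae), (Helix, 34, 26, 10, 27, Ola), (Helix, 34, 26, 10, 28, Ivy), (Helix, 34, 26, 10, 3, Xia), (Nova, 32, 38, 11, 10, Bo), (Nova, 32, 38, 11, 33, Yan), (Nova, 32, 38, 11, 9, Rae), (Nova, 34, 3, 10, 27, Ola), (Nova, 34, 3, 10, 28, Ivy), (Nova, 34, 3, 10, 3, Xia), (Nova, 40, 34, 39, 16, Sam), (Nova, 40, 34, 39, 32, Rae), (Omega, 40, 31, 39, 16, Sam), (Omega, 40, 31, 39, 32, Rae), (Omega, 40, 40, 39, 16, Sam), (Omega, 40, 40, 39, 32, Rae), (Vega, 40, 30, 39, 16, Sam), (Vega, 40, 30, 39, 32, Rae)}
(Customer JOIN Store) ⋈ Sale (natural join on pname): {(Helix, 32, 1, 11, 10, Bo, 21, bio), (Helix, 32, 1, 11, 33, Yan, 21, bio), (Helix, 32, 1, 11, 9, Rae, 21, bio), (Helix, 32, 13, 11, 10, Bo, 21, bio), (Helix, 32, 13, 11, 33, Yan, 21, bio), (Helix, 32, 13, 11, 9, Rae, 21, bio), (Helix, 34, 26, 10, 27, Ola, 21, bio), (Helix, 34, 26, 10, 28, Ivy, 21, bio), (Helix, 34, 26, 10, 3, Xia, 21, bio), (Nova, 32, 38, 11, 10, Bo, 2, p3), (Nova, 32, 38, 11, 10, Bo, 23, mkt), (Nova, 32, 38, 11, 10, Bo, 31, x2), (Nova, 32, 38, 11, 33, Yan, 2, p3), (Nova, 32, 38, 11, 33, Yan, 23, mkt), (Nova, 32, 38, 11, 33, Yan, 31, x2), (Nova, 32, 38, 11, 9, Rae, 2, p3), (Nova, 32, 38, 11, 9, Rae, 23, mkt), (Nova, 32, 38, 11, 9, Rae, 31, x2), (Nova, 34, 3, 10, 27, Ola, 2, p3), (Nova, 34, 3, 10, 27, Ola, 23, mkt), (Nova, 34, 3, 10, 27, Ola, 31, x2), (Nova, 34, 3, 10, 28, Ivy, 2, p3), (Nova, 34, 3, 10, 28, Ivy, 23, mkt), (Nova, 34, 3, 10, 28, Ivy, 31, x2), (Nova, 34, 3, 10, 3, Xia, 2, p3), (Nova, 34, 3, 10, 3, Xia, 23, mkt), (Nova, 34, 3, 10, 3, Xia, 31, x2), (Nova, 40, 34, 39, 16, Sam, 2, p3), (Nova, 40, 34, 39, 16, Sam, 23, mkt), (Nova, 40, 34, 39, 16, Sam, 31, x2), (Nova, 40, 34, 39, 32, Rae, 2, p3), (Nova, 40, 34, 39, 32, Rae, 23, mkt), (Nova, 40, 34, 39, 32, Rae, 31, x2), (Omega, 40, 31, 39, 16, Sam, 10, mkt), (Omega, 40, 31, 39, 32, Rae, 10, mkt), (Omega, 40, 40, 39, 16, Sam, 10, mkt), (Omega, 40, 40, 39, 32, Rae, 10, mkt), (Vega, 40, 30, 39, 16, Sam, 8, rd), (Vega, 40, 30, 39, 32, Rae, 8, rd)}
Filtering on region ≠ p3 leaves {(Helix, 32, 1, 11, 10, Bo, 21, bio), (Helix, 32, 1, 11, 33, Yan, 21, bio), (Helix, 32, 1, 11, 9, Rae, 21, bio), (Helix, 32, 13, 11, 10, Bo, 21, bio), (Helix, 32, 13, 11, 33, Yan, 21, bio), (Helix, 32, 13, 11, 9, Rae, 21, bio), (Helix, 34, 26, 10, 27, Ola, 21, bio), (Helix, 34, 26, 10, 28, Ivy, 21, bio), (Helix, 34, 26, 10, 3, Xia, 21, bio), (Nova, 32, 38, 11, 10, Bo, 23, mkt), (Nova, 32, 38, 11, 10, Bo, 31, x2), (Nova, 32, 38, 11, 33, Yan, 23, mkt), (Nova, 32, 38, 11, 33, Yan, 31, x2), (Nova, 32, 38, 11, 9, Rae, 23, mkt), (Nova, 32, 38, 11, 9, Rae, 31, x2), (Nova, 34, 3, 10, 27, Ola, 23, mkt), (Nova, 34, 3, 10, 27, Ola, 31, x2), (Nova, 34, 3, 10, 28, Ivy, 23, mkt), (Nova, 34, 3, 10, 28, Ivy, 31, x2), (Nova, 34, 3, 10, 3, Xia, 23, mkt), (Nova, 34, 3, 10, 3, Xia, 31, x2), (Nova, 40, 34, 39, 16, Sam, 23, mkt), (Nova, 40, 34, 39, 16, Sam, 31, x2), (Nova, 40, 34, 39, 32, Rae, 23, mkt), (Nova, 40, 34, 39, 32, Rae, 31, x2), (Omega, 40, 31, 39, 16, Sam, 10, mkt), (Omega, 40, 31, 39, 32, Rae, 10, mkt), (Omega, 40, 40, 39, 16, Sam, 10, mkt), (Omega, 40, 40, 39, 32, Rae, 10, mkt), (Vega, 40, 30, 39, 16, Sam, 8, rd), (Vega, 40, 30, 39, 32, Rae, 8, rd)}.
Projecting to price, pid, pname (22 duplicate(s) eliminated): {(1, 11, Helix), (13, 11, Helix), (26, 10, Helix), (3, 10, Nova), (30, 39, Vega), (31, 39, Omega), (34, 39, Nova), (38, 11, Nova), (40, 39, Omega)}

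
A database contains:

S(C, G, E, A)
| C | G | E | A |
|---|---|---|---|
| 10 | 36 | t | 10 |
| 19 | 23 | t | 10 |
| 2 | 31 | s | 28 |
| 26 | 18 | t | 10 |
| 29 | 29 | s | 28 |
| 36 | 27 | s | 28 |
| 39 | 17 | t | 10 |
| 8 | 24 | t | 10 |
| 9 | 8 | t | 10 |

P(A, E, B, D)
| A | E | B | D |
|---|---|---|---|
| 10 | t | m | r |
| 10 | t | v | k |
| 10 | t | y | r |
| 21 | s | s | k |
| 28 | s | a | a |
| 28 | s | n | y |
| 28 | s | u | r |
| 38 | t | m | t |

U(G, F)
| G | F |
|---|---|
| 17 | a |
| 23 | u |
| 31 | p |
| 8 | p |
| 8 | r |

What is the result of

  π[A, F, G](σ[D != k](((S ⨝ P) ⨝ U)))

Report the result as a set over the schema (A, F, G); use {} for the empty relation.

Natural join on E, A: {(10, 36, t, 10, m, r), (10, 36, t, 10, v, k), (10, 36, t, 10, y, r), (19, 23, t, 10, m, r), (19, 23, t, 10, v, k), (19, 23, t, 10, y, r), (2, 31, s, 28, a, a), (2, 31, s, 28, n, y), (2, 31, s, 28, u, r), (26, 18, t, 10, m, r), (26, 18, t, 10, v, k), (26, 18, t, 10, y, r), (29, 29, s, 28, a, a), (29, 29, s, 28, n, y), (29, 29, s, 28, u, r), (36, 27, s, 28, a, a), (36, 27, s, 28, n, y), (36, 27, s, 28, u, r), (39, 17, t, 10, m, r), (39, 17, t, 10, v, k), (39, 17, t, 10, y, r), (8, 24, t, 10, m, r), (8, 24, t, 10, v, k), (8, 24, t, 10, y, r), (9, 8, t, 10, m, r), (9, 8, t, 10, v, k), (9, 8, t, 10, y, r)}
Natural join on G: {(19, 23, t, 10, m, r, u), (19, 23, t, 10, v, k, u), (19, 23, t, 10, y, r, u), (2, 31, s, 28, a, a, p), (2, 31, s, 28, n, y, p), (2, 31, s, 28, u, r, p), (39, 17, t, 10, m, r, a), (39, 17, t, 10, v, k, a), (39, 17, t, 10, y, r, a), (9, 8, t, 10, m, r, p), (9, 8, t, 10, m, r, r), (9, 8, t, 10, v, k, p), (9, 8, t, 10, v, k, r), (9, 8, t, 10, y, r, p), (9, 8, t, 10, y, r, r)}
Apply σ_{D != k}; surviving tuples: {(19, 23, t, 10, m, r, u), (19, 23, t, 10, y, r, u), (2, 31, s, 28, a, a, p), (2, 31, s, 28, n, y, p), (2, 31, s, 28, u, r, p), (39, 17, t, 10, m, r, a), (39, 17, t, 10, y, r, a), (9, 8, t, 10, m, r, p), (9, 8, t, 10, m, r, r), (9, 8, t, 10, y, r, p), (9, 8, t, 10, y, r, r)}
π[A, F, G]: project onto (A, F, G) (6 duplicate(s) eliminated) → {(10, a, 17), (10, p, 8), (10, r, 8), (10, u, 23), (28, p, 31)}

{(10, a, 17), (10, p, 8), (10, r, 8), (10, u, 23), (28, p, 31)}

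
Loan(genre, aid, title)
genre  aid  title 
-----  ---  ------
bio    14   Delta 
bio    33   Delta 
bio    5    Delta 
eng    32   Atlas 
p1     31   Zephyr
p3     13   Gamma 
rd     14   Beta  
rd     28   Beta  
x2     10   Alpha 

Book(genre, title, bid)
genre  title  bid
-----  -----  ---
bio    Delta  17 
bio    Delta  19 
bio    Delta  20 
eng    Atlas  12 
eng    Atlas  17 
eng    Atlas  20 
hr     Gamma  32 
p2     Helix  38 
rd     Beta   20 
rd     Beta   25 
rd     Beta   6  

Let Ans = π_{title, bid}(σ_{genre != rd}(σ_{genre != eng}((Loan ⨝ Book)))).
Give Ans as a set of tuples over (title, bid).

{(Delta, 17), (Delta, 19), (Delta, 20)}

Joining Loan and Book on genre, title yields {(bio, 14, Delta, 17), (bio, 14, Delta, 19), (bio, 14, Delta, 20), (bio, 33, Delta, 17), (bio, 33, Delta, 19), (bio, 33, Delta, 20), (bio, 5, Delta, 17), (bio, 5, Delta, 19), (bio, 5, Delta, 20), (eng, 32, Atlas, 12), (eng, 32, Atlas, 17), (eng, 32, Atlas, 20), (rd, 14, Beta, 20), (rd, 14, Beta, 25), (rd, 14, Beta, 6), (rd, 28, Beta, 20), (rd, 28, Beta, 25), (rd, 28, Beta, 6)}.
σ[genre != eng]: keep tuples satisfying genre != eng → {(bio, 14, Delta, 17), (bio, 14, Delta, 19), (bio, 14, Delta, 20), (bio, 33, Delta, 17), (bio, 33, Delta, 19), (bio, 33, Delta, 20), (bio, 5, Delta, 17), (bio, 5, Delta, 19), (bio, 5, Delta, 20), (rd, 14, Beta, 20), (rd, 14, Beta, 25), (rd, 14, Beta, 6), (rd, 28, Beta, 20), (rd, 28, Beta, 25), (rd, 28, Beta, 6)}
σ[genre != rd]: keep tuples satisfying genre != rd → {(bio, 14, Delta, 17), (bio, 14, Delta, 19), (bio, 14, Delta, 20), (bio, 33, Delta, 17), (bio, 33, Delta, 19), (bio, 33, Delta, 20), (bio, 5, Delta, 17), (bio, 5, Delta, 19), (bio, 5, Delta, 20)}
Keep only column(s) title, bid (6 duplicate(s) eliminated): {(Delta, 17), (Delta, 19), (Delta, 20)}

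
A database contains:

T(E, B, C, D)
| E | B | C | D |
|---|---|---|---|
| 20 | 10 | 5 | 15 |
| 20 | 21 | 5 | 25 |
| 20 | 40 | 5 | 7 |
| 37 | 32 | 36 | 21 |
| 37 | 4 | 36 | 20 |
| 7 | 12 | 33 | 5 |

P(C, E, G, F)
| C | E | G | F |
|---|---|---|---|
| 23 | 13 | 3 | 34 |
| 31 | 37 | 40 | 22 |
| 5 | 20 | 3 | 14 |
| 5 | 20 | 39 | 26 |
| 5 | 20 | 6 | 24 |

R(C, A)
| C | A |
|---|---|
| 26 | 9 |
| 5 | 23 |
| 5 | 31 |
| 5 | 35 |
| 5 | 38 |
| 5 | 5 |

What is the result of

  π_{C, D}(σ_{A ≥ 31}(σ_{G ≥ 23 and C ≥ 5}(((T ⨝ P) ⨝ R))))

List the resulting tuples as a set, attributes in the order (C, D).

{(5, 15), (5, 25), (5, 7)}

Joining T and P on E, C yields {(20, 10, 5, 15, 3, 14), (20, 10, 5, 15, 39, 26), (20, 10, 5, 15, 6, 24), (20, 21, 5, 25, 3, 14), (20, 21, 5, 25, 39, 26), (20, 21, 5, 25, 6, 24), (20, 40, 5, 7, 3, 14), (20, 40, 5, 7, 39, 26), (20, 40, 5, 7, 6, 24)}.
Joining (T ⨝ P) and R on C yields {(20, 10, 5, 15, 3, 14, 23), (20, 10, 5, 15, 3, 14, 31), (20, 10, 5, 15, 3, 14, 35), (20, 10, 5, 15, 3, 14, 38), (20, 10, 5, 15, 3, 14, 5), (20, 10, 5, 15, 39, 26, 23), (20, 10, 5, 15, 39, 26, 31), (20, 10, 5, 15, 39, 26, 35), (20, 10, 5, 15, 39, 26, 38), (20, 10, 5, 15, 39, 26, 5), (20, 10, 5, 15, 6, 24, 23), (20, 10, 5, 15, 6, 24, 31), (20, 10, 5, 15, 6, 24, 35), (20, 10, 5, 15, 6, 24, 38), (20, 10, 5, 15, 6, 24, 5), (20, 21, 5, 25, 3, 14, 23), (20, 21, 5, 25, 3, 14, 31), (20, 21, 5, 25, 3, 14, 35), (20, 21, 5, 25, 3, 14, 38), (20, 21, 5, 25, 3, 14, 5), (20, 21, 5, 25, 39, 26, 23), (20, 21, 5, 25, 39, 26, 31), (20, 21, 5, 25, 39, 26, 35), (20, 21, 5, 25, 39, 26, 38), (20, 21, 5, 25, 39, 26, 5), (20, 21, 5, 25, 6, 24, 23), (20, 21, 5, 25, 6, 24, 31), (20, 21, 5, 25, 6, 24, 35), (20, 21, 5, 25, 6, 24, 38), (20, 21, 5, 25, 6, 24, 5), (20, 40, 5, 7, 3, 14, 23), (20, 40, 5, 7, 3, 14, 31), (20, 40, 5, 7, 3, 14, 35), (20, 40, 5, 7, 3, 14, 38), (20, 40, 5, 7, 3, 14, 5), (20, 40, 5, 7, 39, 26, 23), (20, 40, 5, 7, 39, 26, 31), (20, 40, 5, 7, 39, 26, 35), (20, 40, 5, 7, 39, 26, 38), (20, 40, 5, 7, 39, 26, 5), (20, 40, 5, 7, 6, 24, 23), (20, 40, 5, 7, 6, 24, 31), (20, 40, 5, 7, 6, 24, 35), (20, 40, 5, 7, 6, 24, 38), (20, 40, 5, 7, 6, 24, 5)}.
Filtering on G ≥ 23 and C ≥ 5 leaves {(20, 10, 5, 15, 39, 26, 23), (20, 10, 5, 15, 39, 26, 31), (20, 10, 5, 15, 39, 26, 35), (20, 10, 5, 15, 39, 26, 38), (20, 10, 5, 15, 39, 26, 5), (20, 21, 5, 25, 39, 26, 23), (20, 21, 5, 25, 39, 26, 31), (20, 21, 5, 25, 39, 26, 35), (20, 21, 5, 25, 39, 26, 38), (20, 21, 5, 25, 39, 26, 5), (20, 40, 5, 7, 39, 26, 23), (20, 40, 5, 7, 39, 26, 31), (20, 40, 5, 7, 39, 26, 35), (20, 40, 5, 7, 39, 26, 38), (20, 40, 5, 7, 39, 26, 5)}.
Filtering on A ≥ 31 leaves {(20, 10, 5, 15, 39, 26, 31), (20, 10, 5, 15, 39, 26, 35), (20, 10, 5, 15, 39, 26, 38), (20, 21, 5, 25, 39, 26, 31), (20, 21, 5, 25, 39, 26, 35), (20, 21, 5, 25, 39, 26, 38), (20, 40, 5, 7, 39, 26, 31), (20, 40, 5, 7, 39, 26, 35), (20, 40, 5, 7, 39, 26, 38)}.
Keep only column(s) C, D (6 duplicate(s) eliminated): {(5, 15), (5, 25), (5, 7)}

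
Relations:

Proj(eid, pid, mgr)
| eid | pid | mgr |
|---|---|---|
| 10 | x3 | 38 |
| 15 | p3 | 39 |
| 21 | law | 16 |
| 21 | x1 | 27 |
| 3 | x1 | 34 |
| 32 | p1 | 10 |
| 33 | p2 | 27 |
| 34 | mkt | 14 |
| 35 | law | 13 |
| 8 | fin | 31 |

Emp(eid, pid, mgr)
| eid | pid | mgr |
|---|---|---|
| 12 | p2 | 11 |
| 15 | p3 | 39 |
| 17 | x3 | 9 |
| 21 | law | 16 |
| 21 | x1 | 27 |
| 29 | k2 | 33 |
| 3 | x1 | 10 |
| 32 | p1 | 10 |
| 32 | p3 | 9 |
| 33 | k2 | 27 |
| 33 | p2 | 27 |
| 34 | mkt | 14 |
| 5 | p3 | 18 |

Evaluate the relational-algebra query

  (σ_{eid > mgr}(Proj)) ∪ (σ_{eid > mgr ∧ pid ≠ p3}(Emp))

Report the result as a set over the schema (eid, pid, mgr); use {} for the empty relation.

{(12, p2, 11), (17, x3, 9), (21, law, 16), (32, p1, 10), (33, k2, 27), (33, p2, 27), (34, mkt, 14), (35, law, 13)}

Filtering on eid > mgr leaves {(21, law, 16), (32, p1, 10), (33, p2, 27), (34, mkt, 14), (35, law, 13)}.
Filtering on eid > mgr ∧ pid ≠ p3 leaves {(12, p2, 11), (17, x3, 9), (21, law, 16), (32, p1, 10), (33, k2, 27), (33, p2, 27), (34, mkt, 14)}.
Union: {(21, law, 16), (32, p1, 10), (33, p2, 27), (34, mkt, 14), (35, law, 13)} with {(12, p2, 11), (17, x3, 9), (21, law, 16), (32, p1, 10), (33, k2, 27), (33, p2, 27), (34, mkt, 14)} → {(12, p2, 11), (17, x3, 9), (21, law, 16), (32, p1, 10), (33, k2, 27), (33, p2, 27), (34, mkt, 14), (35, law, 13)}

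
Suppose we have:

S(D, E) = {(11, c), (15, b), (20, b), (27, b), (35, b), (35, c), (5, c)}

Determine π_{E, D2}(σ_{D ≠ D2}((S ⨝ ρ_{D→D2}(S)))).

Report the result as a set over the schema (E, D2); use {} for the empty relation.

{(b, 15), (b, 20), (b, 27), (b, 35), (c, 11), (c, 35), (c, 5)}

ρ[D→D2]: schema becomes (D2, E); tuples unchanged.
Natural join on E: {(11, c, 11), (11, c, 35), (11, c, 5), (15, b, 15), (15, b, 20), (15, b, 27), (15, b, 35), (20, b, 15), (20, b, 20), (20, b, 27), (20, b, 35), (27, b, 15), (27, b, 20), (27, b, 27), (27, b, 35), (35, b, 15), (35, b, 20), (35, b, 27), (35, b, 35), (35, c, 11), (35, c, 35), (35, c, 5), (5, c, 11), (5, c, 35), (5, c, 5)}
Selection D ≠ D2: {(11, c, 35), (11, c, 5), (15, b, 20), (15, b, 27), (15, b, 35), (20, b, 15), (20, b, 27), (20, b, 35), (27, b, 15), (27, b, 20), (27, b, 35), (35, b, 15), (35, b, 20), (35, b, 27), (35, c, 11), (35, c, 5), (5, c, 11), (5, c, 35)}
π_{E, D2} gives {(b, 15), (b, 20), (b, 27), (b, 35), (c, 11), (c, 35), (c, 5)} (11 duplicate(s) eliminated).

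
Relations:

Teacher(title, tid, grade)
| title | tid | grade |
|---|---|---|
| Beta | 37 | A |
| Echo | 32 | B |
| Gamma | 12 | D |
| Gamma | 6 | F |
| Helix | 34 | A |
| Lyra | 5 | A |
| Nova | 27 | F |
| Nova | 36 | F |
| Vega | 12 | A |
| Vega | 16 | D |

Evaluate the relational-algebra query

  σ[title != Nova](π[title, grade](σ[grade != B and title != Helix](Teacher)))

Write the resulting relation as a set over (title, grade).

Filtering on grade != B and title != Helix leaves {(Beta, 37, A), (Gamma, 12, D), (Gamma, 6, F), (Lyra, 5, A), (Nova, 27, F), (Nova, 36, F), (Vega, 12, A), (Vega, 16, D)}.
Projecting to title, grade (1 duplicate(s) eliminated): {(Beta, A), (Gamma, D), (Gamma, F), (Lyra, A), (Nova, F), (Vega, A), (Vega, D)}
Filtering on title != Nova leaves {(Beta, A), (Gamma, D), (Gamma, F), (Lyra, A), (Vega, A), (Vega, D)}.

{(Beta, A), (Gamma, D), (Gamma, F), (Lyra, A), (Vega, A), (Vega, D)}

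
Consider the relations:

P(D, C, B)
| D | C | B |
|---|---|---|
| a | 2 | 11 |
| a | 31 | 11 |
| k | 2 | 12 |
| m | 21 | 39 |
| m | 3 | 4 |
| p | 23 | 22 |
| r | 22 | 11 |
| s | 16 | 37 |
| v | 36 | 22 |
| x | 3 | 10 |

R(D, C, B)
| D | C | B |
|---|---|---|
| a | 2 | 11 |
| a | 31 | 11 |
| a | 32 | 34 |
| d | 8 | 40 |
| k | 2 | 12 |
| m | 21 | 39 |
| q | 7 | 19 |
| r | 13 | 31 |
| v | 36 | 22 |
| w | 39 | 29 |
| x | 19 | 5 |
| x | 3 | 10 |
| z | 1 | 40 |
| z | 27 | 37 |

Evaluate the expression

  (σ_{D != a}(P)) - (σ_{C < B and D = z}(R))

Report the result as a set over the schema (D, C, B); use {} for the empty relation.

Apply σ_{D != a}; surviving tuples: {(k, 2, 12), (m, 21, 39), (m, 3, 4), (p, 23, 22), (r, 22, 11), (s, 16, 37), (v, 36, 22), (x, 3, 10)}
Apply σ_{C < B and D = z}; surviving tuples: {(z, 1, 40), (z, 27, 37)}
Difference: {(k, 2, 12), (m, 21, 39), (m, 3, 4), (p, 23, 22), (r, 22, 11), (s, 16, 37), (v, 36, 22), (x, 3, 10)} with {(z, 1, 40), (z, 27, 37)} → {(k, 2, 12), (m, 21, 39), (m, 3, 4), (p, 23, 22), (r, 22, 11), (s, 16, 37), (v, 36, 22), (x, 3, 10)}

{(k, 2, 12), (m, 21, 39), (m, 3, 4), (p, 23, 22), (r, 22, 11), (s, 16, 37), (v, 36, 22), (x, 3, 10)}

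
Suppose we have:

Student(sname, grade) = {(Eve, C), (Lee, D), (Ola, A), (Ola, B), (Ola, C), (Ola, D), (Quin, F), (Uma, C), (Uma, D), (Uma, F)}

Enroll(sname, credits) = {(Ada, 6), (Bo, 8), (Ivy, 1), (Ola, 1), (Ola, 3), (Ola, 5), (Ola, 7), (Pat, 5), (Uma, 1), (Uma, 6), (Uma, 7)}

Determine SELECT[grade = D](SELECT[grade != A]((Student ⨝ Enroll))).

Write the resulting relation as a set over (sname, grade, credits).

Student ⋈ Enroll (natural join on sname): {(Ola, A, 1), (Ola, A, 3), (Ola, A, 5), (Ola, A, 7), (Ola, B, 1), (Ola, B, 3), (Ola, B, 5), (Ola, B, 7), (Ola, C, 1), (Ola, C, 3), (Ola, C, 5), (Ola, C, 7), (Ola, D, 1), (Ola, D, 3), (Ola, D, 5), (Ola, D, 7), (Uma, C, 1), (Uma, C, 6), (Uma, C, 7), (Uma, D, 1), (Uma, D, 6), (Uma, D, 7), (Uma, F, 1), (Uma, F, 6), (Uma, F, 7)}
Apply σ_{grade != A}; surviving tuples: {(Ola, B, 1), (Ola, B, 3), (Ola, B, 5), (Ola, B, 7), (Ola, C, 1), (Ola, C, 3), (Ola, C, 5), (Ola, C, 7), (Ola, D, 1), (Ola, D, 3), (Ola, D, 5), (Ola, D, 7), (Uma, C, 1), (Uma, C, 6), (Uma, C, 7), (Uma, D, 1), (Uma, D, 6), (Uma, D, 7), (Uma, F, 1), (Uma, F, 6), (Uma, F, 7)}
Apply σ_{grade = D}; surviving tuples: {(Ola, D, 1), (Ola, D, 3), (Ola, D, 5), (Ola, D, 7), (Uma, D, 1), (Uma, D, 6), (Uma, D, 7)}

{(Ola, D, 1), (Ola, D, 3), (Ola, D, 5), (Ola, D, 7), (Uma, D, 1), (Uma, D, 6), (Uma, D, 7)}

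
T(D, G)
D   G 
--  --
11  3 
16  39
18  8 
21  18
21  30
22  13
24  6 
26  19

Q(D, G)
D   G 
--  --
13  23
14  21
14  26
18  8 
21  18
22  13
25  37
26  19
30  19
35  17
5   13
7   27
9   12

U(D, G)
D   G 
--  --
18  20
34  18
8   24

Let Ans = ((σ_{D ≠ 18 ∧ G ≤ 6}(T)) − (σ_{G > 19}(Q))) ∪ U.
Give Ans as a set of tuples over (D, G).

{(11, 3), (18, 20), (24, 6), (34, 18), (8, 24)}

Apply σ_{D ≠ 18 ∧ G ≤ 6}; surviving tuples: {(11, 3), (24, 6)}
Apply σ_{G > 19}; surviving tuples: {(13, 23), (14, 21), (14, 26), (25, 37), (7, 27)}
Taking the difference: {(11, 3), (24, 6)}
Taking the union: {(11, 3), (18, 20), (24, 6), (34, 18), (8, 24)}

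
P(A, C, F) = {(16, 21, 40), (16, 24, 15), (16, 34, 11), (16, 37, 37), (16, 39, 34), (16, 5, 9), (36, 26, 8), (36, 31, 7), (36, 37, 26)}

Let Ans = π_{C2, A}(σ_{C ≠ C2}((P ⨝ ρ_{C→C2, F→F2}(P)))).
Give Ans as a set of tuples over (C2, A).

ρ[C→C2, F→F2]: schema becomes (A, C2, F2); tuples unchanged.
Natural join on A: {(16, 21, 40, 21, 40), (16, 21, 40, 24, 15), (16, 21, 40, 34, 11), (16, 21, 40, 37, 37), (16, 21, 40, 39, 34), (16, 21, 40, 5, 9), (16, 24, 15, 21, 40), (16, 24, 15, 24, 15), (16, 24, 15, 34, 11), (16, 24, 15, 37, 37), (16, 24, 15, 39, 34), (16, 24, 15, 5, 9), (16, 34, 11, 21, 40), (16, 34, 11, 24, 15), (16, 34, 11, 34, 11), (16, 34, 11, 37, 37), (16, 34, 11, 39, 34), (16, 34, 11, 5, 9), (16, 37, 37, 21, 40), (16, 37, 37, 24, 15), (16, 37, 37, 34, 11), (16, 37, 37, 37, 37), (16, 37, 37, 39, 34), (16, 37, 37, 5, 9), (16, 39, 34, 21, 40), (16, 39, 34, 24, 15), (16, 39, 34, 34, 11), (16, 39, 34, 37, 37), (16, 39, 34, 39, 34), (16, 39, 34, 5, 9), (16, 5, 9, 21, 40), (16, 5, 9, 24, 15), (16, 5, 9, 34, 11), (16, 5, 9, 37, 37), (16, 5, 9, 39, 34), (16, 5, 9, 5, 9), (36, 26, 8, 26, 8), (36, 26, 8, 31, 7), (36, 26, 8, 37, 26), (36, 31, 7, 26, 8), (36, 31, 7, 31, 7), (36, 31, 7, 37, 26), (36, 37, 26, 26, 8), (36, 37, 26, 31, 7), (36, 37, 26, 37, 26)}
Filtering on C ≠ C2 leaves {(16, 21, 40, 24, 15), (16, 21, 40, 34, 11), (16, 21, 40, 37, 37), (16, 21, 40, 39, 34), (16, 21, 40, 5, 9), (16, 24, 15, 21, 40), (16, 24, 15, 34, 11), (16, 24, 15, 37, 37), (16, 24, 15, 39, 34), (16, 24, 15, 5, 9), (16, 34, 11, 21, 40), (16, 34, 11, 24, 15), (16, 34, 11, 37, 37), (16, 34, 11, 39, 34), (16, 34, 11, 5, 9), (16, 37, 37, 21, 40), (16, 37, 37, 24, 15), (16, 37, 37, 34, 11), (16, 37, 37, 39, 34), (16, 37, 37, 5, 9), (16, 39, 34, 21, 40), (16, 39, 34, 24, 15), (16, 39, 34, 34, 11), (16, 39, 34, 37, 37), (16, 39, 34, 5, 9), (16, 5, 9, 21, 40), (16, 5, 9, 24, 15), (16, 5, 9, 34, 11), (16, 5, 9, 37, 37), (16, 5, 9, 39, 34), (36, 26, 8, 31, 7), (36, 26, 8, 37, 26), (36, 31, 7, 26, 8), (36, 31, 7, 37, 26), (36, 37, 26, 26, 8), (36, 37, 26, 31, 7)}.
π[C2, A]: project onto (C2, A) (27 duplicate(s) eliminated) → {(21, 16), (24, 16), (26, 36), (31, 36), (34, 16), (37, 16), (37, 36), (39, 16), (5, 16)}

{(21, 16), (24, 16), (26, 36), (31, 36), (34, 16), (37, 16), (37, 36), (39, 16), (5, 16)}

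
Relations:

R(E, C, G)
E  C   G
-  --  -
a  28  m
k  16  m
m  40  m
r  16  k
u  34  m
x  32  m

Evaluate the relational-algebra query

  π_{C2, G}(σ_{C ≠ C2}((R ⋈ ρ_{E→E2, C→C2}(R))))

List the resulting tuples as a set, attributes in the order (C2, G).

{(16, m), (28, m), (32, m), (34, m), (40, m)}

ρ[E→E2, C→C2]: schema becomes (E2, C2, G); tuples unchanged.
Natural join on G: {(a, 28, m, a, 28), (a, 28, m, k, 16), (a, 28, m, m, 40), (a, 28, m, u, 34), (a, 28, m, x, 32), (k, 16, m, a, 28), (k, 16, m, k, 16), (k, 16, m, m, 40), (k, 16, m, u, 34), (k, 16, m, x, 32), (m, 40, m, a, 28), (m, 40, m, k, 16), (m, 40, m, m, 40), (m, 40, m, u, 34), (m, 40, m, x, 32), (r, 16, k, r, 16), (u, 34, m, a, 28), (u, 34, m, k, 16), (u, 34, m, m, 40), (u, 34, m, u, 34), (u, 34, m, x, 32), (x, 32, m, a, 28), (x, 32, m, k, 16), (x, 32, m, m, 40), (x, 32, m, u, 34), (x, 32, m, x, 32)}
σ[C ≠ C2]: keep tuples satisfying C ≠ C2 → {(a, 28, m, k, 16), (a, 28, m, m, 40), (a, 28, m, u, 34), (a, 28, m, x, 32), (k, 16, m, a, 28), (k, 16, m, m, 40), (k, 16, m, u, 34), (k, 16, m, x, 32), (m, 40, m, a, 28), (m, 40, m, k, 16), (m, 40, m, u, 34), (m, 40, m, x, 32), (u, 34, m, a, 28), (u, 34, m, k, 16), (u, 34, m, m, 40), (u, 34, m, x, 32), (x, 32, m, a, 28), (x, 32, m, k, 16), (x, 32, m, m, 40), (x, 32, m, u, 34)}
π_{C2, G} gives {(16, m), (28, m), (32, m), (34, m), (40, m)} (15 duplicate(s) eliminated).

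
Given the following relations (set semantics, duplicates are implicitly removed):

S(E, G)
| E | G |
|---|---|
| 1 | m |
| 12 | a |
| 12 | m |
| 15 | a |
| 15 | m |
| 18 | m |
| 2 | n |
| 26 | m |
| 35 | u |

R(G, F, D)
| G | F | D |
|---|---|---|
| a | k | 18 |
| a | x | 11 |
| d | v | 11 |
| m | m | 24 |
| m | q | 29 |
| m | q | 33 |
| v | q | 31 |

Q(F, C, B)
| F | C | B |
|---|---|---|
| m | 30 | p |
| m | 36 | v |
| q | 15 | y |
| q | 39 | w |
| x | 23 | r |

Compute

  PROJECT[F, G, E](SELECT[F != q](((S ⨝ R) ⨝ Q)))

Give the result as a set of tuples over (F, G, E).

{(m, m, 1), (m, m, 12), (m, m, 15), (m, m, 18), (m, m, 26), (x, a, 12), (x, a, 15)}

S ⋈ R (natural join on G): {(1, m, m, 24), (1, m, q, 29), (1, m, q, 33), (12, a, k, 18), (12, a, x, 11), (12, m, m, 24), (12, m, q, 29), (12, m, q, 33), (15, a, k, 18), (15, a, x, 11), (15, m, m, 24), (15, m, q, 29), (15, m, q, 33), (18, m, m, 24), (18, m, q, 29), (18, m, q, 33), (26, m, m, 24), (26, m, q, 29), (26, m, q, 33)}
(S ⨝ R) ⋈ Q (natural join on F): {(1, m, m, 24, 30, p), (1, m, m, 24, 36, v), (1, m, q, 29, 15, y), (1, m, q, 29, 39, w), (1, m, q, 33, 15, y), (1, m, q, 33, 39, w), (12, a, x, 11, 23, r), (12, m, m, 24, 30, p), (12, m, m, 24, 36, v), (12, m, q, 29, 15, y), (12, m, q, 29, 39, w), (12, m, q, 33, 15, y), (12, m, q, 33, 39, w), (15, a, x, 11, 23, r), (15, m, m, 24, 30, p), (15, m, m, 24, 36, v), (15, m, q, 29, 15, y), (15, m, q, 29, 39, w), (15, m, q, 33, 15, y), (15, m, q, 33, 39, w), (18, m, m, 24, 30, p), (18, m, m, 24, 36, v), (18, m, q, 29, 15, y), (18, m, q, 29, 39, w), (18, m, q, 33, 15, y), (18, m, q, 33, 39, w), (26, m, m, 24, 30, p), (26, m, m, 24, 36, v), (26, m, q, 29, 15, y), (26, m, q, 29, 39, w), (26, m, q, 33, 15, y), (26, m, q, 33, 39, w)}
Selection F != q: {(1, m, m, 24, 30, p), (1, m, m, 24, 36, v), (12, a, x, 11, 23, r), (12, m, m, 24, 30, p), (12, m, m, 24, 36, v), (15, a, x, 11, 23, r), (15, m, m, 24, 30, p), (15, m, m, 24, 36, v), (18, m, m, 24, 30, p), (18, m, m, 24, 36, v), (26, m, m, 24, 30, p), (26, m, m, 24, 36, v)}
Projecting to F, G, E (5 duplicate(s) eliminated): {(m, m, 1), (m, m, 12), (m, m, 15), (m, m, 18), (m, m, 26), (x, a, 12), (x, a, 15)}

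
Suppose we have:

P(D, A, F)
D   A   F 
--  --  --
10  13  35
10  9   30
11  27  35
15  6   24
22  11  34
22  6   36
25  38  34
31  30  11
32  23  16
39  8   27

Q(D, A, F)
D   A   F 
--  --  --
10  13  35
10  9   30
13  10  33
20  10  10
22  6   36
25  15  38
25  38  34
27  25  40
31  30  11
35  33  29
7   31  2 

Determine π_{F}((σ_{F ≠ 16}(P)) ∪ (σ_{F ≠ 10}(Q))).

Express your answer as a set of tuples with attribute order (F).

{11, 2, 24, 27, 29, 30, 33, 34, 35, 36, 38, 40}

Apply σ_{F ≠ 16}; surviving tuples: {(10, 13, 35), (10, 9, 30), (11, 27, 35), (15, 6, 24), (22, 11, 34), (22, 6, 36), (25, 38, 34), (31, 30, 11), (39, 8, 27)}
Apply σ_{F ≠ 10}; surviving tuples: {(10, 13, 35), (10, 9, 30), (13, 10, 33), (22, 6, 36), (25, 15, 38), (25, 38, 34), (27, 25, 40), (31, 30, 11), (35, 33, 29), (7, 31, 2)}
Taking the union: {(10, 13, 35), (10, 9, 30), (11, 27, 35), (13, 10, 33), (15, 6, 24), (22, 11, 34), (22, 6, 36), (25, 15, 38), (25, 38, 34), (27, 25, 40), (31, 30, 11), (35, 33, 29), (39, 8, 27), (7, 31, 2)}
π_{F} gives {11, 2, 24, 27, 29, 30, 33, 34, 35, 36, 38, 40} (2 duplicate(s) eliminated).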